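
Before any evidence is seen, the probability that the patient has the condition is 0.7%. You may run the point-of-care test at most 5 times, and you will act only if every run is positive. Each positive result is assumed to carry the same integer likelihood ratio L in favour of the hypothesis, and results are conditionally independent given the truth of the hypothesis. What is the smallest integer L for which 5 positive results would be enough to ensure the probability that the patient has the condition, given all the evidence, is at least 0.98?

6

Prior odds = 0.007/0.993 = 7/993.
Target odds = 0.98/0.02 = 49.
Need L⁵ ≥ 49 ÷ (7/993) = 6951.
5⁵ = 3125 < 6951 ≤ 7776 = 6⁵, so L = 6.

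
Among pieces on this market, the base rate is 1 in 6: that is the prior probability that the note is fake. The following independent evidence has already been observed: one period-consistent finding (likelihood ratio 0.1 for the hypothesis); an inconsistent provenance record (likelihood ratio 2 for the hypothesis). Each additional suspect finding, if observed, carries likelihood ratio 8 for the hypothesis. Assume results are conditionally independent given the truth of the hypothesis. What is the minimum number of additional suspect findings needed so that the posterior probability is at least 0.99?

Prior odds = (1/6)/(5/6) = 0.2.
Combined Bayes factor of the evidence already in hand = 0.1 × 2 = 0.2.
Odds after that evidence = 0.2 × 0.2 = 0.04.
Target odds = 0.99/0.01 = 99.
Need 8ⁿ ≥ 99 ÷ 0.04 = 2475.
8³ = 512 falls short of 2475 but 8⁴ = 4096 reaches it, so n = 4.

4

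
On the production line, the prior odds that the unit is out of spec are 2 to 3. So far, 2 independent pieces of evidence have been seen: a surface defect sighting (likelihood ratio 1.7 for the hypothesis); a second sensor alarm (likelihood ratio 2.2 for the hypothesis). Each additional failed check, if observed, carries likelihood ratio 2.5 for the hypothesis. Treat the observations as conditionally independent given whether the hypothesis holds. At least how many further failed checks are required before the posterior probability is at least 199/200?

5

Prior odds = 2/3.
Combined Bayes factor of the evidence already in hand = 1.7 × 2.2 = 3.74.
Odds after that evidence = (2/3) × 3.74 = 187/75.
Target odds = 0.995/0.005 = 199.
Need 2.5ⁿ ≥ 199 ÷ (187/75) = 14925/187.
2.5⁴ = 39.0625 falls short of 14925/187 but 2.5⁵ = 97.65625 reaches it, so n = 5.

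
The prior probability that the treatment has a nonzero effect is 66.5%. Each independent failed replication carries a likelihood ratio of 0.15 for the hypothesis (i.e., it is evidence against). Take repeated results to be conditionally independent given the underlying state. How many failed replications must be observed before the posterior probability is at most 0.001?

Prior odds: 0.665 ÷ 0.335 = 133/67.
Likelihood ratio per failed replication = 0.15.
Target posterior odds = 0.001/0.999 = 1/999.
Require 0.15ⁿ ≤ 1/999 ÷ (133/67) = 67/132867.
0.15⁴ = 81/160000 is still above 67/132867 but 0.15⁵ = 243/3200000 is at or below it, so n = 5.

5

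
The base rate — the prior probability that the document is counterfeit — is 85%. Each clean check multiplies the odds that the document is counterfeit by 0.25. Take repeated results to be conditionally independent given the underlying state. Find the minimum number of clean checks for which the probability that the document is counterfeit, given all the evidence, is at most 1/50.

5

Prior odds: 0.85 ÷ 0.15 = 17/3.
Likelihood ratio per clean check = 0.25.
Target odds: 0.02 ÷ 0.98 = 1/49.
Require 0.25ⁿ ≤ 1/49 ÷ (17/3) = 3/833.
0.25⁴ = 0.00390625 is still above 3/833 but 0.25⁵ = 1/1024 is at or below it, so n = 5.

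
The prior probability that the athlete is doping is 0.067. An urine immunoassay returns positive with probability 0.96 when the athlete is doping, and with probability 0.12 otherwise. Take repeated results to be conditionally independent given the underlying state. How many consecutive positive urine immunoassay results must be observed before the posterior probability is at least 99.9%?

Prior odds = 0.067/0.933 = 67/933.
Likelihood ratio of a positive result = 0.96/0.12 = 8.
Target odds: 0.999 ÷ 0.001 = 999.
Need (67/933) × 8ⁿ ≥ 999, i.e. 8ⁿ ≥ 932067/67.
8⁴ = 4096 falls short of 932067/67 but 8⁵ = 32768 reaches it, so n = 5.

5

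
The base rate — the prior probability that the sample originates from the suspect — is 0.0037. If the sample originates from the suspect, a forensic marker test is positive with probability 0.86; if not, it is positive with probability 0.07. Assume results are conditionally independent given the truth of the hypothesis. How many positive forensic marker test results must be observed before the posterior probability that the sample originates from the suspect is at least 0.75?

3

Prior odds: 0.0037 ÷ 0.9963 = 37/9963.
Likelihood ratio of a positive = 0.86/0.07 = 86/7.
Target odds: 0.75 ÷ 0.25 = 3.
Require (86/7)ⁿ ≥ 3 ÷ (37/9963) = 29889/37.
(86/7)² = 7396/49 falls short of 29889/37 but (86/7)³ = 636056/343 reaches it, so n = 3.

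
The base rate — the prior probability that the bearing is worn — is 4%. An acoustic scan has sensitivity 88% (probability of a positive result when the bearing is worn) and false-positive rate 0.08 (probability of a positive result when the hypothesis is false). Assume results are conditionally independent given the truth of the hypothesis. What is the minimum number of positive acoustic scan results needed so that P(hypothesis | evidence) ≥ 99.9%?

Prior odds: 0.04 ÷ 0.96 = 1/24.
Likelihood ratio of a positive result = 0.88/0.08 = 11.
Target posterior odds = 0.999/0.001 = 999.
Need (1/24) × 11ⁿ ≥ 999, i.e. 11ⁿ ≥ 23976.
11⁴ = 14641 falls short of 23976 but 11⁵ = 161051 reaches it, so n = 5.

5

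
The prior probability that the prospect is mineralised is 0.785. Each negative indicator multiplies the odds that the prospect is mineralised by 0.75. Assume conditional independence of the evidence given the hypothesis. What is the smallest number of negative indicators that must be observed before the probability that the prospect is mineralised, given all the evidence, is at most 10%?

Prior odds: 0.785 ÷ 0.215 = 157/43.
Likelihood ratio per negative indicator = 0.75.
Target odds: 0.1 ÷ 0.9 = 1/9.
Require 0.75ⁿ ≤ 1/9 ÷ (157/43) = 43/1413.
0.75¹² = 531441/16777216 is still above 43/1413 but 0.75¹³ = 1594323/67108864 is at or below it, so n = 13.

13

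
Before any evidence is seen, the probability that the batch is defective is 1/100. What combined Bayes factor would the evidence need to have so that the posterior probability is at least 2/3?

198

Prior odds = 0.01/0.99 = 1/99.
Target odds = (2/3)/(1/3) = 2.
Required Bayes factor = 2 ÷ (1/99) = 198.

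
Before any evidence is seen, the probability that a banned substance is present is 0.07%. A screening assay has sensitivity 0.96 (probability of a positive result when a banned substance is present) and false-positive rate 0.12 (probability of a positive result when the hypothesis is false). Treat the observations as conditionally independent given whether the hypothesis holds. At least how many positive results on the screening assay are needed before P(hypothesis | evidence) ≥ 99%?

6

Prior odds = 0.0007/0.9993 = 7/9993.
Likelihood ratio of a positive result = 0.96/0.12 = 8.
Target odds: 0.99 ÷ 0.01 = 99.
Require 8ⁿ ≥ 99 ÷ (7/9993) = 989307/7.
8⁵ = 32768 falls short of 989307/7 but 8⁶ = 262144 reaches it, so n = 6.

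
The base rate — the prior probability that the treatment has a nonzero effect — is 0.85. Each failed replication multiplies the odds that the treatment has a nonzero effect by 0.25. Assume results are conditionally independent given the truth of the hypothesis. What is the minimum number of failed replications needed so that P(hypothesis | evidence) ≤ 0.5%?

6

Prior odds: 0.85 ÷ 0.15 = 17/3.
Likelihood ratio per failed replication = 0.25.
Target odds: 0.005 ÷ 0.995 = 1/199.
Require 0.25ⁿ ≤ 1/199 ÷ (17/3) = 3/3383.
0.25⁵ = 1/1024 is still above 3/3383 but 0.25⁶ = 1/4096 is at or below it, so n = 6.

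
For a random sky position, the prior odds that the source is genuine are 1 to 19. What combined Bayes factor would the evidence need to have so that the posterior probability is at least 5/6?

Prior odds = 1/19.
Target odds = (5/6)/(1/6) = 5.
Required Bayes factor = 5 ÷ (1/19) = 95.

95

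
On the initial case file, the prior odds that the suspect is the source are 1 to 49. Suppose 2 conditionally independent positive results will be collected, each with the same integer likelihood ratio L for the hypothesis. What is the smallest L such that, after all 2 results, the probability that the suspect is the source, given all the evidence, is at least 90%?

21

Prior odds = 1/49.
Target odds = 0.9/0.1 = 9.
Need L² ≥ 9 ÷ (1/49) = 441.
20² = 400 < 441 ≤ 441 = 21², so L = 21.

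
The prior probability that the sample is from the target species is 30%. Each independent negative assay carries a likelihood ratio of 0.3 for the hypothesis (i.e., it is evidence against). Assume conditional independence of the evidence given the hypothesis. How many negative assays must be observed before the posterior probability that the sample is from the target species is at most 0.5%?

Prior odds: 0.3 ÷ 0.7 = 3/7.
Likelihood ratio per negative assay = 0.3.
Target posterior odds = 0.005/0.995 = 1/199.
Need (3/7) × 0.3ⁿ ≤ 1/199, i.e. 0.3ⁿ ≤ 7/597.
0.3³ = 0.027 is still above 7/597 but 0.3⁴ = 0.0081 is at or below it, so n = 4.

4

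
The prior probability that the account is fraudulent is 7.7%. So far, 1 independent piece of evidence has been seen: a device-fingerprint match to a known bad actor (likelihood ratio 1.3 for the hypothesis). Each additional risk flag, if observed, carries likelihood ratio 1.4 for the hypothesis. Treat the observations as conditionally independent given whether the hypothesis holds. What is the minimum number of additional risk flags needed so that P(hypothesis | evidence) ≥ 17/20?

Prior odds = 0.077/0.923 = 77/923.
Bayes factor of the evidence already in hand = 1.3.
Odds after that evidence = (77/923) × 1.3 = 77/710.
Target odds = 0.85/0.15 = 17/3.
Need 1.4ⁿ ≥ 17/3 ÷ (77/710) = 12070/231.
1.4¹¹ ≈40.4957 falls short of 12070/231 but 1.4¹² ≈56.6939 reaches it, so n = 12.

12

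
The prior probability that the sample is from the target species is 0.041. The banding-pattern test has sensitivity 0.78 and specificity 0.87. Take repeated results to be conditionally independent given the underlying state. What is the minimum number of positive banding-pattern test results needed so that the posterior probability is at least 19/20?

Prior odds = 0.041/0.959 = 41/959.
False-positive rate = 1 − 0.87 = 0.13; likelihood ratio of a positive = 0.78/0.13 = 6.
Target posterior odds = 0.95/0.05 = 19.
Require 6ⁿ ≥ 19 ÷ (41/959) = 18221/41.
6³ = 216 falls short of 18221/41 but 6⁴ = 1296 reaches it, so n = 4.

4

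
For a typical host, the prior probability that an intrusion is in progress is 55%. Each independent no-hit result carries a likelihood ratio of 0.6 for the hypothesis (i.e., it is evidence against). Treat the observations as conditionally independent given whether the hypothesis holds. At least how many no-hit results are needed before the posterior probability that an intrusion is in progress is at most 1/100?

Prior odds = 0.55/0.45 = 11/9.
Likelihood ratio per no-hit result = 0.6.
Target odds: 0.01 ÷ 0.99 = 1/99.
Require 0.6ⁿ ≤ 1/99 ÷ (11/9) = 1/121.
0.6⁹ = 19683/1953125 is still above 1/121 but 0.6¹⁰ = 59049/9765625 is at or below it, so n = 10.

10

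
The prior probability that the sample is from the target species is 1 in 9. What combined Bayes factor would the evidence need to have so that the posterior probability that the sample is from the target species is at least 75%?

24

Prior odds = (1/9)/(8/9) = 0.125.
Target odds = 0.75/0.25 = 3.
Required Bayes factor = 3 ÷ 0.125 = 24.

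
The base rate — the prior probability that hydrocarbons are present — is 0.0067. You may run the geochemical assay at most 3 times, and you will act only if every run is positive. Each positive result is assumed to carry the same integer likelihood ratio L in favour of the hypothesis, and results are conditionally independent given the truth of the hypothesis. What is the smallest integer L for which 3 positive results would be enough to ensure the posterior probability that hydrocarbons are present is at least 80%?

Prior odds = 0.0067/0.9933 = 67/9933.
Target odds = 0.8/0.2 = 4.
Need L³ ≥ 4 ÷ (67/9933) = 39732/67.
8³ = 512 < 39732/67 ≤ 729 = 9³, so L = 9.

9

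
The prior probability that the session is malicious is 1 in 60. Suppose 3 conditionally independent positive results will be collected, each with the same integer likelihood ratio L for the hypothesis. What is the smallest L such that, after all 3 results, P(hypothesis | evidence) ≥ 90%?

9

Prior odds = (1/60)/(59/60) = 1/59.
Target odds = 0.9/0.1 = 9.
Need L³ ≥ 9 ÷ (1/59) = 531.
8³ = 512 < 531 ≤ 729 = 9³, so L = 9.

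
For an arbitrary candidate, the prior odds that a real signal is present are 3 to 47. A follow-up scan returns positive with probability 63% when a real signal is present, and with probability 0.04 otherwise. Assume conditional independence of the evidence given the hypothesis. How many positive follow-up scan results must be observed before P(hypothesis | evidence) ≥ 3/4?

Prior odds = 3/47.
Likelihood ratio of a positive result = 0.63/0.04 = 15.75.
Target posterior odds = 0.75/0.25 = 3.
Require 15.75ⁿ ≥ 3 ÷ (3/47) = 47.
15.75¹ = 15.75 falls short of 47 but 15.75² = 248.0625 reaches it, so n = 2.

2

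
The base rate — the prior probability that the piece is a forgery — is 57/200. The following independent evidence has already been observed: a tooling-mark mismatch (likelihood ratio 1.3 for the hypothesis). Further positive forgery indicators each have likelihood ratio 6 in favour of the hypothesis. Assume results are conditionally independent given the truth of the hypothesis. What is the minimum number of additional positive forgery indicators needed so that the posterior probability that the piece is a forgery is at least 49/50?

Prior odds = 0.285/0.715 = 57/143.
Bayes factor of the evidence already in hand = 1.3.
Odds after that evidence = (57/143) × 1.3 = 57/110.
Target odds = 0.98/0.02 = 49.
Need 6ⁿ ≥ 49 ÷ (57/110) = 5390/57.
6² = 36 falls short of 5390/57 but 6³ = 216 reaches it, so n = 3.

3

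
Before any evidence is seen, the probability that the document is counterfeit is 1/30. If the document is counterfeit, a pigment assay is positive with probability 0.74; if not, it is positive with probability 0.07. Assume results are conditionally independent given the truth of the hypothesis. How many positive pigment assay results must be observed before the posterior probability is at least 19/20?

3

Prior odds: (1/30) ÷ (29/30) = 1/29.
Likelihood ratio of a positive = 0.74/0.07 = 74/7.
Target posterior odds = 0.95/0.05 = 19.
Require (74/7)ⁿ ≥ 19 ÷ (1/29) = 551.
(74/7)² = 5476/49 falls short of 551 but (74/7)³ = 405224/343 reaches it, so n = 3.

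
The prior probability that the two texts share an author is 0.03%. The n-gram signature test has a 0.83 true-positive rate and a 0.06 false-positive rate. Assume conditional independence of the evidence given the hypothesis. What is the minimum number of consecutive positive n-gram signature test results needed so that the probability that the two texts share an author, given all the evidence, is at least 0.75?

Prior odds = 0.0003/0.9997 = 3/9997.
Likelihood ratio of a positive result = 0.83/0.06 = 83/6.
Target odds: 0.75 ÷ 0.25 = 3.
Need (3/9997) × (83/6)ⁿ ≥ 3, i.e. (83/6)ⁿ ≥ 9997.
(83/6)³ = 571787/216 falls short of 9997 but (83/6)⁴ = 47458321/1296 reaches it, so n = 4.

4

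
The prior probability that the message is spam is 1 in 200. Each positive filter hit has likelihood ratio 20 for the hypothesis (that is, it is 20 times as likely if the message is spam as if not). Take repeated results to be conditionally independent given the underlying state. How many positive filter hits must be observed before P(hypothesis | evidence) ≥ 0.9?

Prior odds: 0.005 ÷ 0.995 = 1/199.
Likelihood ratio per positive filter hit = 20.
Target posterior odds = 0.9/0.1 = 9.
Require 20ⁿ ≥ 9 ÷ (1/199) = 1791.
20² = 400 falls short of 1791 but 20³ = 8000 reaches it, so n = 3.

3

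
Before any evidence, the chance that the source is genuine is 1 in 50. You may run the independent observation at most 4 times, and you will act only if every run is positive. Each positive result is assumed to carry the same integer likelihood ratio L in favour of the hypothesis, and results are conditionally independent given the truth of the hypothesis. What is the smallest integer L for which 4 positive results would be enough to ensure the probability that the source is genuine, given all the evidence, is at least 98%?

7

Prior odds = 0.02/0.98 = 1/49.
Target odds = 0.98/0.02 = 49.
Need L⁴ ≥ 49 ÷ (1/49) = 2401.
6⁴ = 1296 < 2401 ≤ 2401 = 7⁴, so L = 7.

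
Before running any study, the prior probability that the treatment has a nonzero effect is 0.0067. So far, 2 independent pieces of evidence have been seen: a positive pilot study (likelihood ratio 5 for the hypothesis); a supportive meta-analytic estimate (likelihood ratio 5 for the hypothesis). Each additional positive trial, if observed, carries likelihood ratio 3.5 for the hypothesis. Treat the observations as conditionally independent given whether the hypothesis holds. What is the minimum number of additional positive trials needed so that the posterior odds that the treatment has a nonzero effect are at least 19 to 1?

4

Prior odds = 0.0067/0.9933 = 67/9933.
Combined Bayes factor of the evidence already in hand = 5 × 5 = 25.
Odds after that evidence = (67/9933) × 25 = 1675/9933.
Target odds = 19.
Need 3.5ⁿ ≥ 19 ÷ (1675/9933) = 188727/1675.
3.5³ = 42.875 falls short of 188727/1675 but 3.5⁴ = 150.0625 reaches it, so n = 4.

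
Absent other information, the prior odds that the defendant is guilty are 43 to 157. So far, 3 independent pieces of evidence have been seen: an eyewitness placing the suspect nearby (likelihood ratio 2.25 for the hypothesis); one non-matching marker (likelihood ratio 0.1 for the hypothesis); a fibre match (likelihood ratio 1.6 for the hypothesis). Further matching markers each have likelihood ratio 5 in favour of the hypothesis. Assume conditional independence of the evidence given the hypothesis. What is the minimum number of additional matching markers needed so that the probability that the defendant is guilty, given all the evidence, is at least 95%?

4

Prior odds = 43/157.
Combined Bayes factor of the evidence already in hand = 2.25 × 0.1 × 1.6 = 0.36.
Odds after that evidence = (43/157) × 0.36 = 387/3925.
Target odds = 0.95/0.05 = 19.
Need 5ⁿ ≥ 19 ÷ (387/3925) = 74575/387.
5³ = 125 falls short of 74575/387 but 5⁴ = 625 reaches it, so n = 4.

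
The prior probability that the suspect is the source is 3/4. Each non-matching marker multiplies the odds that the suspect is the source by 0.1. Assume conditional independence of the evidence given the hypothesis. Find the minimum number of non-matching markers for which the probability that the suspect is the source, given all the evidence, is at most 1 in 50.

3

Prior odds: 0.75 ÷ 0.25 = 3.
Likelihood ratio per non-matching marker = 0.1.
Target odds: 0.02 ÷ 0.98 = 1/49.
Need 3 × 0.1ⁿ ≤ 1/49, i.e. 0.1ⁿ ≤ 1/147.
0.1² = 0.01 is still above 1/147 but 0.1³ = 0.001 is at or below it, so n = 3.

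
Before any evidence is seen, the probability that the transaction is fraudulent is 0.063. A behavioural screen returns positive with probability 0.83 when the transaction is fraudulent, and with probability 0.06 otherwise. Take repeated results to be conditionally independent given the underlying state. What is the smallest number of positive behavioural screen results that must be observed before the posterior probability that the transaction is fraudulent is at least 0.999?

4

Prior odds = 0.063/0.937 = 63/937.
Likelihood ratio of a positive result = 0.83/0.06 = 83/6.
Target odds: 0.999 ÷ 0.001 = 999.
Require (83/6)ⁿ ≥ 999 ÷ (63/937) = 104007/7.
(83/6)³ = 571787/216 falls short of 104007/7 but (83/6)⁴ = 47458321/1296 reaches it, so n = 4.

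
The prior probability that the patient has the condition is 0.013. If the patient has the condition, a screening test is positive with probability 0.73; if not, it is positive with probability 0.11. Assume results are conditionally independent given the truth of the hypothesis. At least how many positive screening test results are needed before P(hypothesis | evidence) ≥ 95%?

4

Prior odds: 0.013 ÷ 0.987 = 13/987.
Likelihood ratio of a positive = 0.73/0.11 = 73/11.
Target odds: 0.95 ÷ 0.05 = 19.
Need (13/987) × (73/11)ⁿ ≥ 19, i.e. (73/11)ⁿ ≥ 18753/13.
(73/11)³ = 389017/1331 falls short of 18753/13 but (73/11)⁴ = 28398241/14641 reaches it, so n = 4.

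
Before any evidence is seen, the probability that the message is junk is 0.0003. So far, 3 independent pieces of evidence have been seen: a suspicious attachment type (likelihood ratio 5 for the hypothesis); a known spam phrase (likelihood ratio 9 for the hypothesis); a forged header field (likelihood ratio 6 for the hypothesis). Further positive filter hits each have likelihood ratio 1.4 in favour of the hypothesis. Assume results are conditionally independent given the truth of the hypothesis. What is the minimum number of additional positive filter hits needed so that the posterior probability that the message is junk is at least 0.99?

Prior odds = 0.0003/0.9997 = 3/9997.
Combined Bayes factor of the evidence already in hand = 5 × 9 × 6 = 270.
Odds after that evidence = (3/9997) × 270 = 810/9997.
Target odds = 0.99/0.01 = 99.
Need 1.4ⁿ ≥ 99 ÷ (810/9997) = 109967/90.
1.4²¹ ≈1171.36 falls short of 109967/90 but 1.4²² ≈1639.9 reaches it, so n = 22.

22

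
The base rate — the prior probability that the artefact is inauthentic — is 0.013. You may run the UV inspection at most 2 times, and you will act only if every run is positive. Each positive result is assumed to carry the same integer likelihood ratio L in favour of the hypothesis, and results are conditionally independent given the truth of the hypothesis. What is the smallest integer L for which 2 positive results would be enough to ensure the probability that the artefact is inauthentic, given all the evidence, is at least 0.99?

Prior odds = 0.013/0.987 = 13/987.
Target odds = 0.99/0.01 = 99.
Need L² ≥ 99 ÷ (13/987) = 97713/13.
86² = 7396 < 97713/13 ≤ 7569 = 87², so L = 87.

87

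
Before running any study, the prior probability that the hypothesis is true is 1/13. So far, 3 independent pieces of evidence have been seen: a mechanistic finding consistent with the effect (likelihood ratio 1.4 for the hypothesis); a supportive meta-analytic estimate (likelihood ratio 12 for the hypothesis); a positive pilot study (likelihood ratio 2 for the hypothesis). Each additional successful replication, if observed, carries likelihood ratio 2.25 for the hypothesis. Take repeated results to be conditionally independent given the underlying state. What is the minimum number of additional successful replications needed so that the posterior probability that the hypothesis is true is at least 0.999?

Prior odds = (1/13)/(12/13) = 1/12.
Combined Bayes factor of the evidence already in hand = 1.4 × 12 × 2 = 33.6.
Odds after that evidence = (1/12) × 33.6 = 2.8.
Target odds = 0.999/0.001 = 999.
Need 2.25ⁿ ≥ 999 ÷ 2.8 = 4995/14.
2.25⁷ = 4782969/16384 falls short of 4995/14 but 2.25⁸ = 43046721/65536 reaches it, so n = 8.

8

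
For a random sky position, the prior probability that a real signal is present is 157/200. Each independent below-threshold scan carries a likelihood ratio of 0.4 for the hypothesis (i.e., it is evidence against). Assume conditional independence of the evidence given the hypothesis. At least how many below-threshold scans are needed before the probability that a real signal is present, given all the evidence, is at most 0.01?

Prior odds: 0.785 ÷ 0.215 = 157/43.
Likelihood ratio per below-threshold scan = 0.4.
Target posterior odds = 0.01/0.99 = 1/99.
Require 0.4ⁿ ≤ 1/99 ÷ (157/43) = 43/15543.
0.4⁶ = 64/15625 is still above 43/15543 but 0.4⁷ = 128/78125 is at or below it, so n = 7.

7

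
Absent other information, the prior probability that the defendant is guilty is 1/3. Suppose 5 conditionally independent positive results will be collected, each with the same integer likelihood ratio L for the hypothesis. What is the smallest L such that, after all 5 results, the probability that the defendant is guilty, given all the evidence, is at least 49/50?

Prior odds = (1/3)/(2/3) = 0.5.
Target odds = 0.98/0.02 = 49.
Need L⁵ ≥ 49 ÷ 0.5 = 98.
2⁵ = 32 < 98 ≤ 243 = 3⁵, so L = 3.

3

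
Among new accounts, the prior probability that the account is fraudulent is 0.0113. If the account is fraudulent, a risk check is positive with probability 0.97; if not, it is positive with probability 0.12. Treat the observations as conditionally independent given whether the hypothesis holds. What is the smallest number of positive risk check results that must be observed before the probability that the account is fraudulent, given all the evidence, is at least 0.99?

5

Prior odds = 0.0113/0.9887 = 113/9887.
Likelihood ratio of a positive = 0.97/0.12 = 97/12.
Target posterior odds = 0.99/0.01 = 99.
Require (97/12)ⁿ ≥ 99 ÷ (113/9887) = 978813/113.
(97/12)⁴ = 88529281/20736 falls short of 978813/113 but (97/12)⁵ ≈34510.6 reaches it, so n = 5.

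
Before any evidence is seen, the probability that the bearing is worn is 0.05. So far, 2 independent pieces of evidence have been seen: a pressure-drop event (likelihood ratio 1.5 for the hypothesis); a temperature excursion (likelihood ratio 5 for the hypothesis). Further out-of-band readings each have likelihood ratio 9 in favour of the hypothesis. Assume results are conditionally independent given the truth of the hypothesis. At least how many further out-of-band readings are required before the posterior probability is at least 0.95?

2

Prior odds = 0.05/0.95 = 1/19.
Combined Bayes factor of the evidence already in hand = 1.5 × 5 = 7.5.
Odds after that evidence = (1/19) × 7.5 = 15/38.
Target odds = 0.95/0.05 = 19.
Need 9ⁿ ≥ 19 ÷ (15/38) = 722/15.
9¹ = 9 falls short of 722/15 but 9² = 81 reaches it, so n = 2.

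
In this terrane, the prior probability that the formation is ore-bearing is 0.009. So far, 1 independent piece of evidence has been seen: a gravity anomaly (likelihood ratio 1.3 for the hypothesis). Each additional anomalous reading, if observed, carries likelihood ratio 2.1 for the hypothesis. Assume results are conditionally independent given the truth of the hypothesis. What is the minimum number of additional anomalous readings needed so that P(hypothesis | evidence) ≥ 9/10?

Prior odds = 0.009/0.991 = 9/991.
Bayes factor of the evidence already in hand = 1.3.
Odds after that evidence = (9/991) × 1.3 = 117/9910.
Target odds = 0.9/0.1 = 9.
Need 2.1ⁿ ≥ 9 ÷ (117/9910) = 9910/13.
2.1⁸ ≈378.229 falls short of 9910/13 but 2.1⁹ ≈794.28 reaches it, so n = 9.

9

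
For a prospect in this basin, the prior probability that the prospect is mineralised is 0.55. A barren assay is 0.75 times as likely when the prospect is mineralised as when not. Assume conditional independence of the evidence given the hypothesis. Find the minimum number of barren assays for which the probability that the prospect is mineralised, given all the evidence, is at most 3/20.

7

Prior odds: 0.55 ÷ 0.45 = 11/9.
Likelihood ratio per barren assay = 0.75.
Target posterior odds = 0.15/0.85 = 3/17.
Need (11/9) × 0.75ⁿ ≤ 3/17, i.e. 0.75ⁿ ≤ 27/187.
0.75⁶ = 729/4096 is still above 27/187 but 0.75⁷ = 2187/16384 is at or below it, so n = 7.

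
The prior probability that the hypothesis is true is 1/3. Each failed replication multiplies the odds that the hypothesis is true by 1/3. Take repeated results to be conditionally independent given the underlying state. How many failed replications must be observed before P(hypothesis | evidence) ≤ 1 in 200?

5

Prior odds = (1/3)/(2/3) = 0.5.
Likelihood ratio per failed replication = 1/3.
Target posterior odds = 0.005/0.995 = 1/199.
Require (1/3)ⁿ ≤ 1/199 ÷ 0.5 = 2/199.
(1/3)⁴ = 1/81 is still above 2/199 but (1/3)⁵ = 1/243 is at or below it, so n = 5.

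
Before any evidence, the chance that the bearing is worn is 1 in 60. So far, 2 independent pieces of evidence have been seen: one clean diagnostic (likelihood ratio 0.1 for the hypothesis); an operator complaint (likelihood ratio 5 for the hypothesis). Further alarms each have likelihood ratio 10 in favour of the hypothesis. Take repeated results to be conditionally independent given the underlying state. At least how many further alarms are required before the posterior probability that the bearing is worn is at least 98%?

4

Prior odds = (1/60)/(59/60) = 1/59.
Combined Bayes factor of the evidence already in hand = 0.1 × 5 = 0.5.
Odds after that evidence = (1/59) × 0.5 = 1/118.
Target odds = 0.98/0.02 = 49.
Need 10ⁿ ≥ 49 ÷ (1/118) = 5782.
10³ = 1000 falls short of 5782 but 10⁴ = 10000 reaches it, so n = 4.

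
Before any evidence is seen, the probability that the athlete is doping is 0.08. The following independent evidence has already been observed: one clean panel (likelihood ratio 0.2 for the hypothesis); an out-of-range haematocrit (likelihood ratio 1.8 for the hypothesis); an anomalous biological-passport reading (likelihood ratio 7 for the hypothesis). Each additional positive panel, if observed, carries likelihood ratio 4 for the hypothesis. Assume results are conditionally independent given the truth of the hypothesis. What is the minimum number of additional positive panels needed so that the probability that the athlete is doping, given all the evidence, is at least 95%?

4

Prior odds = 0.08/0.92 = 2/23.
Combined Bayes factor of the evidence already in hand = 0.2 × 1.8 × 7 = 2.52.
Odds after that evidence = (2/23) × 2.52 = 126/575.
Target odds = 0.95/0.05 = 19.
Need 4ⁿ ≥ 19 ÷ (126/575) = 10925/126.
4³ = 64 falls short of 10925/126 but 4⁴ = 256 reaches it, so n = 4.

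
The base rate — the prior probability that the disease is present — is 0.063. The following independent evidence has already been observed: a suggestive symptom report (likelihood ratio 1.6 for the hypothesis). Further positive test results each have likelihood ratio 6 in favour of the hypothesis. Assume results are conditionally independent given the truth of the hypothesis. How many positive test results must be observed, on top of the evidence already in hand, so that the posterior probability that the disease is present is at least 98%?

4

Prior odds = 0.063/0.937 = 63/937.
Bayes factor of the evidence already in hand = 1.6.
Odds after that evidence = (63/937) × 1.6 = 504/4685.
Target odds = 0.98/0.02 = 49.
Need 6ⁿ ≥ 49 ÷ (504/4685) = 32795/72.
6³ = 216 falls short of 32795/72 but 6⁴ = 1296 reaches it, so n = 4.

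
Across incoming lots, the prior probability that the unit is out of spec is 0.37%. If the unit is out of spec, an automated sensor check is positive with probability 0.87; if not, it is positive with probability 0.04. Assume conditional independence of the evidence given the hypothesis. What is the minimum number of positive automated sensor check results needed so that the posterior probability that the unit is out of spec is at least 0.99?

4

Prior odds = 0.0037/0.9963 = 37/9963.
Likelihood ratio of a positive = 0.87/0.04 = 21.75.
Target posterior odds = 0.99/0.01 = 99.
Need (37/9963) × 21.75ⁿ ≥ 99, i.e. 21.75ⁿ ≥ 986337/37.
21.75³ = 658503/64 falls short of 986337/37 but 21.75⁴ = 57289761/256 reaches it, so n = 4.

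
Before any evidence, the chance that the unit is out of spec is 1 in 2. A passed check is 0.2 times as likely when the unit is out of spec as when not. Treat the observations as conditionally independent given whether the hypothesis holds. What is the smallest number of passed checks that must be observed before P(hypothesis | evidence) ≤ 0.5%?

Prior odds = 0.5/0.5 = 1.
Likelihood ratio per passed check = 0.2.
Target odds: 0.005 ÷ 0.995 = 1/199.
Need 1 × 0.2ⁿ ≤ 1/199, i.e. 0.2ⁿ ≤ 1/199.
0.2³ = 0.008 is still above 1/199 but 0.2⁴ = 0.0016 is at or below it, so n = 4.

4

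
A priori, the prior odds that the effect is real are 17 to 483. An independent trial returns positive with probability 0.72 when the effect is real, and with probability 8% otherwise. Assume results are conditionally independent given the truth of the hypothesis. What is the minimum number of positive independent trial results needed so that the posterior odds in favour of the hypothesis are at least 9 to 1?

Prior odds = 17/483.
Likelihood ratio of a positive result = 0.72/0.08 = 9.
Target odds = 9.
Need (17/483) × 9ⁿ ≥ 9, i.e. 9ⁿ ≥ 4347/17.
9² = 81 falls short of 4347/17 but 9³ = 729 reaches it, so n = 3.

3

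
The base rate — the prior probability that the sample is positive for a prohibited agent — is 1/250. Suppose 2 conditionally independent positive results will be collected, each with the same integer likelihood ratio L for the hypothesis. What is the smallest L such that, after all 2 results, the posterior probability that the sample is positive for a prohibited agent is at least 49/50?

111

Prior odds = 0.004/0.996 = 1/249.
Target odds = 0.98/0.02 = 49.
Need L² ≥ 49 ÷ (1/249) = 12201.
110² = 12100 < 12201 ≤ 12321 = 111², so L = 111.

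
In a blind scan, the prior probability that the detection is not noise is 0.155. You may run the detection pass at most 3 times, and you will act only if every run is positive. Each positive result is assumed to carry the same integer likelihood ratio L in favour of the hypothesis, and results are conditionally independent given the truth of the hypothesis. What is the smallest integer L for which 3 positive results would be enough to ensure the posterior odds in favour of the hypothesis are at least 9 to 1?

Prior odds = 0.155/0.845 = 31/169.
Target odds = 9.
Need L³ ≥ 9 ÷ (31/169) = 1521/31.
3³ = 27 < 1521/31 ≤ 64 = 4³, so L = 4.

4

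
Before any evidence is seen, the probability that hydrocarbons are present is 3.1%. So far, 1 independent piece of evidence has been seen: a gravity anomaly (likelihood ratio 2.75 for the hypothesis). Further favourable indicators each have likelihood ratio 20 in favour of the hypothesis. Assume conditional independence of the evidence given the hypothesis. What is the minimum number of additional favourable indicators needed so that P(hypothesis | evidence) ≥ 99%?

Prior odds = 0.031/0.969 = 31/969.
Bayes factor of the evidence already in hand = 2.75.
Odds after that evidence = (31/969) × 2.75 = 341/3876.
Target odds = 0.99/0.01 = 99.
Need 20ⁿ ≥ 99 ÷ (341/3876) = 34884/31.
20² = 400 falls short of 34884/31 but 20³ = 8000 reaches it, so n = 3.

3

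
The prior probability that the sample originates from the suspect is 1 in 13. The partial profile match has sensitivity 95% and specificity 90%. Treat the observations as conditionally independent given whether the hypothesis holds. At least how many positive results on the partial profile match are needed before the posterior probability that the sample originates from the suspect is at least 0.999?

Prior odds: (1/13) ÷ (12/13) = 1/12.
False-positive rate = 1 − 0.9 = 0.1; likelihood ratio of a positive = 0.95/0.1 = 9.5.
Target odds: 0.999 ÷ 0.001 = 999.
Require 9.5ⁿ ≥ 999 ÷ (1/12) = 11988.
9.5⁴ = 8145.0625 falls short of 11988 but 9.5⁵ = 77378.09375 reaches it, so n = 5.

5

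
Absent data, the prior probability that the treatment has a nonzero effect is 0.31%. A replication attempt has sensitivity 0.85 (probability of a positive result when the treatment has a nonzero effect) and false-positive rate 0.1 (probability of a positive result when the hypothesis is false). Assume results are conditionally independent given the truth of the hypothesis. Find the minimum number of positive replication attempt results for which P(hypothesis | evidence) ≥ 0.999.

Prior odds: 0.0031 ÷ 0.9969 = 31/9969.
Likelihood ratio of a positive result = 0.85/0.1 = 8.5.
Target posterior odds = 0.999/0.001 = 999.
Need (31/9969) × 8.5ⁿ ≥ 999, i.e. 8.5ⁿ ≥ 9959031/31.
8.5⁵ = 44370.53125 falls short of 9959031/31 but 8.5⁶ = 24137569/64 reaches it, so n = 6.

6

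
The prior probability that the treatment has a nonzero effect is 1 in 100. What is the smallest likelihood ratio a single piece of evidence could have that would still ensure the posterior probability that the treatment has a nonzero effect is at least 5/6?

Prior odds = 0.01/0.99 = 1/99.
Target odds = (5/6)/(1/6) = 5.
Required Bayes factor = 5 ÷ (1/99) = 495.

495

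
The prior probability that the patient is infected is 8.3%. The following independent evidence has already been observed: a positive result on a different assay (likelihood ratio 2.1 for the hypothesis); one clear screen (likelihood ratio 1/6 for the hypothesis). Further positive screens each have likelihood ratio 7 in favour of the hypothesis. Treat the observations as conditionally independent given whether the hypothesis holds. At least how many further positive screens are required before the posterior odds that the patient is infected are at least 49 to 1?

4

Prior odds = 0.083/0.917 = 83/917.
Combined Bayes factor of the evidence already in hand = 2.1 × (1/6) = 0.35.
Odds after that evidence = (83/917) × 0.35 = 83/2620.
Target odds = 49.
Need 7ⁿ ≥ 49 ÷ (83/2620) = 128380/83.
7³ = 343 falls short of 128380/83 but 7⁴ = 2401 reaches it, so n = 4.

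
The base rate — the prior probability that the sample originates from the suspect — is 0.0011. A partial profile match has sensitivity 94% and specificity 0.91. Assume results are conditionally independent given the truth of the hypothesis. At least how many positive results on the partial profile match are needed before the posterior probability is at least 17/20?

Prior odds = 0.0011/0.9989 = 11/9989.
False-positive rate = 1 − 0.91 = 0.09; likelihood ratio of a positive = 0.94/0.09 = 94/9.
Target odds: 0.85 ÷ 0.15 = 17/3.
Need (11/9989) × (94/9)ⁿ ≥ 17/3, i.e. (94/9)ⁿ ≥ 169813/33.
(94/9)³ = 830584/729 falls short of 169813/33 but (94/9)⁴ = 78074896/6561 reaches it, so n = 4.

4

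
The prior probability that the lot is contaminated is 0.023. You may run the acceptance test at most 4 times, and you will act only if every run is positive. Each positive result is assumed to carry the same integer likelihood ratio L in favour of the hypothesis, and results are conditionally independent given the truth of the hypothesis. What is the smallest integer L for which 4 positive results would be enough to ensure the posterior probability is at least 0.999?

15

Prior odds = 0.023/0.977 = 23/977.
Target odds = 0.999/0.001 = 999.
Need L⁴ ≥ 999 ÷ (23/977) = 976023/23.
14⁴ = 38416 < 976023/23 ≤ 50625 = 15⁴, so L = 15.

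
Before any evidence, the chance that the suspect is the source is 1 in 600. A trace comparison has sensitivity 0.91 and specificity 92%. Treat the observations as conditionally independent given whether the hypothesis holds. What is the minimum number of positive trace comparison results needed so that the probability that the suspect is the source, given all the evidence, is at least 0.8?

Prior odds: (1/600) ÷ (599/600) = 1/599.
False-positive rate = 1 − 0.92 = 0.08; likelihood ratio of a positive = 0.91/0.08 = 11.375.
Target odds: 0.8 ÷ 0.2 = 4.
Need (1/599) × 11.375ⁿ ≥ 4, i.e. 11.375ⁿ ≥ 2396.
11.375³ = 753571/512 falls short of 2396 but 11.375⁴ = 68574961/4096 reaches it, so n = 4.

4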